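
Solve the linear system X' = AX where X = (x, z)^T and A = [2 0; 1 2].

x(t) = C_2e^(2t), z(t) = C_1e^(2t) + C_2te^(2t) - C_2e^(2t)

Coefficient matrix A = [[2, 0], [1, 2]].
Characteristic polynomial det(A - λI) = λ^2 - 4λ + 4 = 0.
Single eigenvalue λ = 2 with algebraic multiplicity 2.
Eigenvector v = (0,1); generalized eigenvector w with (A-λI)w=v is (1,-1).
General solution: e^(2t)[C_1·v + C_2·(t·v + w)].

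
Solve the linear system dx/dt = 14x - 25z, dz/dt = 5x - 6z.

x(t) = -C_1e^(4t)sin(5t) + 2C_1e^(4t)cos(5t) + 2C_2e^(4t)sin(5t) + C_2e^(4t)cos(5t), z(t) = C_1e^(4t)cos(5t) + C_2e^(4t)sin(5t)

Coefficient matrix A = [[14, -25], [5, -6]].
Characteristic polynomial det(A - λI) = λ^2 - 8λ + 41 = 0.
Eigenvalues λ = 4 ± 5i (complex conjugate pair).
For λ=4+5i: an eigenvector is (2,1) - i(-1,0) = (2 + i, 1).
A real fundamental pair from Re and Im of e^((4+5i)t)v: X_1 = e^(4t)(cos(5t)·(2,1) + sin(5t)·(-1,0)), X_2 = e^(4t)(sin(5t)·(2,1) - cos(5t)·(-1,0)).
General solution: C_1X_1 + C_2X_2.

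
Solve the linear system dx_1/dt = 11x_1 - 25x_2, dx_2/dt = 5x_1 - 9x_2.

Coefficient matrix A = [[11, -25], [5, -9]].
Characteristic polynomial det(A - λI) = λ^2 - 2λ + 26 = 0.
Eigenvalues λ = 1 ± 5i (complex conjugate pair).
For λ=1+5i: an eigenvector is (2,1) - i(-1,0) = (2 + i, 1).
A real fundamental pair from Re and Im of e^((1+5i)t)v: X_1 = e^(t)(cos(5t)·(2,1) + sin(5t)·(-1,0)), X_2 = e^(t)(sin(5t)·(2,1) - cos(5t)·(-1,0)).
General solution: C_1X_1 + C_2X_2.

x_1(t) = -C_1e^(t)sin(5t) + 2C_1e^(t)cos(5t) + 2C_2e^(t)sin(5t) + C_2e^(t)cos(5t), x_2(t) = C_1e^(t)cos(5t) + C_2e^(t)sin(5t)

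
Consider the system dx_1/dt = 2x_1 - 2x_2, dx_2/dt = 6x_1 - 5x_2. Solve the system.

x_1(t) = c_1e^(-2t) - 2c_2e^(-t), x_2(t) = 2c_1e^(-2t) - 3c_2e^(-t)

Coefficient matrix A = [[2, -2], [6, -5]].
Characteristic polynomial det(A - λI) = λ^2 + 3λ + 2 = 0.
Eigenvalues λ = -2, -1.
For λ=-2: (A-λI) row 1 is [4, -2], so an eigenvector is (1, 2).
For λ=-1: (A-λI) row 1 is [3, -2], so an eigenvector is (-2, -3).
General solution: c_1e^(-2t)(1,2) + c_2e^(-t)(-2,-3).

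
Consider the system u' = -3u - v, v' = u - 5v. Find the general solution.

Coefficient matrix A = [[-3, -1], [1, -5]].
Characteristic polynomial det(A - λI) = λ^2 + 8λ + 16 = 0.
Single eigenvalue λ = -4 with algebraic multiplicity 2.
Eigenvector v = (-1,-1); generalized eigenvector w with (A-λI)w=v is (2,3).
General solution: e^(-4t)[c_1·v + c_2·(t·v + w)].

u(t) = -c_1e^(-4t) - c_2te^(-4t) + 2c_2e^(-4t), v(t) = -c_1e^(-4t) - c_2te^(-4t) + 3c_2e^(-4t)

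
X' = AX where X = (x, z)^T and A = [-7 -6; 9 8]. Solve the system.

Coefficient matrix A = [[-7, -6], [9, 8]].
Characteristic polynomial det(A - λI) = λ^2 - λ - 2 = 0.
Eigenvalues λ = -1, 2.
For λ=-1: (A-λI) row 1 is [-6, -6], so an eigenvector is (-1, 1).
For λ=2: (A-λI) row 1 is [-9, -6], so an eigenvector is (-2, 3).
General solution: K_1e^(-t)(-1,1) + K_2e^(2t)(-2,3).

x(t) = -K_1e^(-t) - 2K_2e^(2t), z(t) = K_1e^(-t) + 3K_2e^(2t)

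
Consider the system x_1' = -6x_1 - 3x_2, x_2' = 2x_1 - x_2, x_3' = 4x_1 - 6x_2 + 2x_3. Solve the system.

Coefficient matrix A = [[-6, -3, 0], [2, -1, 0], [4, -6, 2]].
det(A - λI) = 0 gives eigenvalues λ = 2, -3, -4.
For λ=2: eigenvector (0,0,1).
For λ=-3: eigenvector (-1,1,2).
For λ=-4: eigenvector (3,-2,-4).
General solution: C_1e^(2t)(0,0,1) + C_2e^(-3t)(-1,1,2) + C_3e^(-4t)(3,-2,-4).

x_1(t) = -C_2e^(-3t) + 3C_3e^(-4t), x_2(t) = C_2e^(-3t) - 2C_3e^(-4t), x_3(t) = C_1e^(2t) + 2C_2e^(-3t) - 4C_3e^(-4t)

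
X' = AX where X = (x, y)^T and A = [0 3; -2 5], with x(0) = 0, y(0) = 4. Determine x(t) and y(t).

x(t) = 12e^(3t) - 12e^(2t), y(t) = 12e^(3t) - 8e^(2t)

Coefficient matrix A = [[0, 3], [-2, 5]].
Characteristic polynomial det(A - λI) = λ^2 - 5λ + 6 = 0.
Eigenvalues λ = 3, 2.
For λ=3: (A-λI) row 1 is [-3, 3], so an eigenvector is (1, 1).
For λ=2: (A-λI) row 1 is [-2, 3], so an eigenvector is (-3, -2).
General solution: c_1e^(3t)(1,1) + c_2e^(2t)(-3,-2).
Applying x(0)=0, y(0)=4 gives c_1=12, c_2=4.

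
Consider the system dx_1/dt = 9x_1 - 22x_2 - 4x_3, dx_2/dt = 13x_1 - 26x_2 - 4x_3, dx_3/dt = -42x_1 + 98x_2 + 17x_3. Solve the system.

x_1(t) = 2K_1e^(t) + 2K_2e^(-4t) + K_3e^(3t), x_2(t) = 2K_1e^(t) + 3K_2e^(-4t) + K_3e^(3t), x_3(t) = -7K_1e^(t) - 10K_2e^(-4t) - 4K_3e^(3t)

Coefficient matrix A = [[9, -22, -4], [13, -26, -4], [-42, 98, 17]].
det(A - λI) = 0 gives eigenvalues λ = 1, -4, 3.
For λ=1: eigenvector (2,2,-7).
For λ=-4: eigenvector (2,3,-10).
For λ=3: eigenvector (1,1,-4).
General solution: K_1e^(t)(2,2,-7) + K_2e^(-4t)(2,3,-10) + K_3e^(3t)(1,1,-4).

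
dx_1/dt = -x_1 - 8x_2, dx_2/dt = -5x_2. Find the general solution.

Coefficient matrix A = [[-1, -8], [0, -5]].
Characteristic polynomial det(A - λI) = λ^2 + 6λ + 5 = 0.
Eigenvalues λ = -5, -1.
For λ=-5: (A-λI) row 1 is [4, -8], so an eigenvector is (2, 1).
For λ=-1: (A-λI) row 1 is [0, -8], so an eigenvector is (-1, 0).
General solution: K_1e^(-5t)(2,1) + K_2e^(-t)(-1,0).

x_1(t) = 2K_1e^(-5t) - K_2e^(-t), x_2(t) = K_1e^(-5t)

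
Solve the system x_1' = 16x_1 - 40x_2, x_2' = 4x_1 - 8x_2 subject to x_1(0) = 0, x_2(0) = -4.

x_1(t) = 40e^(4t)sin(4t), x_2(t) = 12e^(4t)sin(4t) - 4e^(4t)cos(4t)

Coefficient matrix A = [[16, -40], [4, -8]].
Characteristic polynomial det(A - λI) = λ^2 - 8λ + 32 = 0.
Eigenvalues λ = 4 ± 4i (complex conjugate pair).
For λ=4+4i: an eigenvector is (-1,0) - i(-3,-1) = (-1 + 3i, 0 + i).
A real fundamental pair from Re and Im of e^((4+4i)t)v: X_1 = e^(4t)(cos(4t)·(-1,0) + sin(4t)·(-3,-1)), X_2 = e^(4t)(sin(4t)·(-1,0) - cos(4t)·(-3,-1)).
General solution: c_1X_1 + c_2X_2.
Applying x_1(0)=0, x_2(0)=-4 gives c_1=-12, c_2=-4.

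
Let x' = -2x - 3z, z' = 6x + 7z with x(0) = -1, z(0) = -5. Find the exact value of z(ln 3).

-951

A = [[-2,-3],[6,7]]; eigenvalues λ = 4, 1.
Eigenvectors: (1,-2) for λ=4, (1,-1) for λ=1.
From the initial condition, c_1 = 6, c_2 = -7.
z(ln 3) = (6)(3^4)(-2) + (-7)(3^1)(-1) = -951.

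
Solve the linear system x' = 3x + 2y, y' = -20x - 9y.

Coefficient matrix A = [[3, 2], [-20, -9]].
Characteristic polynomial det(A - λI) = λ^2 + 6λ + 13 = 0.
Eigenvalues λ = -3 ± 2i (complex conjugate pair).
For λ=-3+2i: an eigenvector is (1,-3) - i(0,-1) = (1, -3 + i).
A real fundamental pair from Re and Im of e^((-3+2i)t)v: X_1 = e^(-3t)(cos(2t)·(1,-3) + sin(2t)·(0,-1)), X_2 = e^(-3t)(sin(2t)·(1,-3) - cos(2t)·(0,-1)).
General solution: K_1X_1 + K_2X_2.

x(t) = K_1e^(-3t)cos(2t) + K_2e^(-3t)sin(2t), y(t) = -K_1e^(-3t)sin(2t) - 3K_1e^(-3t)cos(2t) - 3K_2e^(-3t)sin(2t) + K_2e^(-3t)cos(2t)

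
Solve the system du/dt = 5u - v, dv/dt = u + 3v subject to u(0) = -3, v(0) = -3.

Coefficient matrix A = [[5, -1], [1, 3]].
Characteristic polynomial det(A - λI) = λ^2 - 8λ + 16 = 0.
Single eigenvalue λ = 4 with algebraic multiplicity 2.
Eigenvector v = (-1,-1); generalized eigenvector w with (A-λI)w=v is (-2,-1).
General solution: e^(4t)[c_1·v + c_2·(t·v + w)].
Applying u(0)=-3, v(0)=-3 gives c_1=3, c_2=0.

u(t) = -3e^(4t), v(t) = -3e^(4t)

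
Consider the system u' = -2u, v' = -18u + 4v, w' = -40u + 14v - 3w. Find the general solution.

u(t) = K_1e^(-2t), v(t) = 3K_1e^(-2t) + K_2e^(4t), w(t) = 2K_1e^(-2t) + 2K_2e^(4t) + K_3e^(-3t)

Coefficient matrix A = [[-2, 0, 0], [-18, 4, 0], [-40, 14, -3]].
det(A - λI) = 0 gives eigenvalues λ = -2, 4, -3.
For λ=-2: eigenvector (1,3,2).
For λ=4: eigenvector (0,1,2).
For λ=-3: eigenvector (0,0,1).
General solution: K_1e^(-2t)(1,3,2) + K_2e^(4t)(0,1,2) + K_3e^(-3t)(0,0,1).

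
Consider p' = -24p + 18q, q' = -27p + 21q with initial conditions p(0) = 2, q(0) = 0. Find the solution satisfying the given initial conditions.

p(t) = -4e^(3t) + 6e^(-6t), q(t) = -6e^(3t) + 6e^(-6t)

Coefficient matrix A = [[-24, 18], [-27, 21]].
Characteristic polynomial det(A - λI) = λ^2 + 3λ - 18 = 0.
Eigenvalues λ = 3, -6.
For λ=3: (A-λI) row 1 is [-27, 18], so an eigenvector is (2, 3).
For λ=-6: (A-λI) row 1 is [-18, 18], so an eigenvector is (1, 1).
General solution: c_1e^(3t)(2,3) + c_2e^(-6t)(1,1).
Applying p(0)=2, q(0)=0 gives c_1=-2, c_2=6.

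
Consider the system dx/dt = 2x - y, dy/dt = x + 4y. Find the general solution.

x(t) = -C_1e^(3t) - C_2te^(3t), y(t) = C_1e^(3t) + C_2te^(3t) + C_2e^(3t)

Coefficient matrix A = [[2, -1], [1, 4]].
Characteristic polynomial det(A - λI) = λ^2 - 6λ + 9 = 0.
Single eigenvalue λ = 3 with algebraic multiplicity 2.
Eigenvector v = (-1,1); generalized eigenvector w with (A-λI)w=v is (0,1).
General solution: e^(3t)[C_1·v + C_2·(t·v + w)].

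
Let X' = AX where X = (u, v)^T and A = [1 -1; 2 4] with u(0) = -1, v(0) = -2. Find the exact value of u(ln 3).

45

A = [[1,-1],[2,4]]; eigenvalues λ = 3, 2.
Eigenvectors: (-1,2) for λ=3, (1,-1) for λ=2.
From the initial condition, c_1 = -3, c_2 = -4.
u(ln 3) = (-3)(3^3)(-1) + (-4)(3^2)(1) = 45.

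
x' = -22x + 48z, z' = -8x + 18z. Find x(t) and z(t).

x(t) = -2C_1e^(2t) - 3C_2e^(-6t), z(t) = -C_1e^(2t) - C_2e^(-6t)

Coefficient matrix A = [[-22, 48], [-8, 18]].
Characteristic polynomial det(A - λI) = λ^2 + 4λ - 12 = 0.
Eigenvalues λ = 2, -6.
For λ=2: (A-λI) row 1 is [-24, 48], so an eigenvector is (-2, -1).
For λ=-6: (A-λI) row 1 is [-16, 48], so an eigenvector is (-3, -1).
General solution: C_1e^(2t)(-2,-1) + C_2e^(-6t)(-3,-1).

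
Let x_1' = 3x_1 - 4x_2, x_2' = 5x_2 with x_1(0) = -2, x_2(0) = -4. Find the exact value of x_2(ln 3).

-972

A = [[3,-4],[0,5]]; eigenvalues λ = 3, 5.
Eigenvectors: (1,0) for λ=3, (2,-1) for λ=5.
From the initial condition, c_1 = -10, c_2 = 4.
x_2(ln 3) = (-10)(3^3)(0) + (4)(3^5)(-1) = -972.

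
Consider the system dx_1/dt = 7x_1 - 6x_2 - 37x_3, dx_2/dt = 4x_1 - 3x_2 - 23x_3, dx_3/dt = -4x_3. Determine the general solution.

Coefficient matrix A = [[7, -6, -37], [4, -3, -23], [0, 0, -4]].
det(A - λI) = 0 gives eigenvalues λ = 1, 3, -4.
For λ=1: eigenvector (1,1,0).
For λ=3: eigenvector (-3,-2,0).
For λ=-4: eigenvector (5,3,1).
General solution: C_1e^(t)(1,1,0) + C_2e^(3t)(-3,-2,0) + C_3e^(-4t)(5,3,1).

x_1(t) = C_1e^(t) - 3C_2e^(3t) + 5C_3e^(-4t), x_2(t) = C_1e^(t) - 2C_2e^(3t) + 3C_3e^(-4t), x_3(t) = C_3e^(-4t)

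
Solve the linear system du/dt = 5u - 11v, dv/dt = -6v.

Coefficient matrix A = [[5, -11], [0, -6]].
Characteristic polynomial det(A - λI) = λ^2 + λ - 30 = 0.
Eigenvalues λ = -6, 5.
For λ=-6: (A-λI) row 1 is [11, -11], so an eigenvector is (-1, -1).
For λ=5: (A-λI) row 1 is [0, -11], so an eigenvector is (1, 0).
General solution: K_1e^(-6t)(-1,-1) + K_2e^(5t)(1,0).

u(t) = -K_1e^(-6t) + K_2e^(5t), v(t) = -K_1e^(-6t)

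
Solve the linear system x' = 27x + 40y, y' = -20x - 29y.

Coefficient matrix A = [[27, 40], [-20, -29]].
Characteristic polynomial det(A - λI) = λ^2 + 2λ + 17 = 0.
Eigenvalues λ = -1 ± 4i (complex conjugate pair).
For λ=-1+4i: an eigenvector is (-1,1) - i(3,-2) = (-1 - 3i, 1 + 2i).
A real fundamental pair from Re and Im of e^((-1+4i)t)v: X_1 = e^(-t)(cos(4t)·(-1,1) + sin(4t)·(3,-2)), X_2 = e^(-t)(sin(4t)·(-1,1) - cos(4t)·(3,-2)).
General solution: K_1X_1 + K_2X_2.

x(t) = 3K_1e^(-t)sin(4t) - K_1e^(-t)cos(4t) - K_2e^(-t)sin(4t) - 3K_2e^(-t)cos(4t), y(t) = -2K_1e^(-t)sin(4t) + K_1e^(-t)cos(4t) + K_2e^(-t)sin(4t) + 2K_2e^(-t)cos(4t)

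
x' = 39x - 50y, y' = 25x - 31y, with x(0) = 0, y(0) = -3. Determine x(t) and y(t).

Coefficient matrix A = [[39, -50], [25, -31]].
Characteristic polynomial det(A - λI) = λ^2 - 8λ + 41 = 0.
Eigenvalues λ = 4 ± 5i (complex conjugate pair).
For λ=4+5i: an eigenvector is (-1,-1) - i(3,2) = (-1 - 3i, -1 - 2i).
A real fundamental pair from Re and Im of e^((4+5i)t)v: X_1 = e^(4t)(cos(5t)·(-1,-1) + sin(5t)·(3,2)), X_2 = e^(4t)(sin(5t)·(-1,-1) - cos(5t)·(3,2)).
General solution: c_1X_1 + c_2X_2.
Applying x(0)=0, y(0)=-3 gives c_1=9, c_2=-3.

x(t) = 30e^(4t)sin(5t), y(t) = 21e^(4t)sin(5t) - 3e^(4t)cos(5t)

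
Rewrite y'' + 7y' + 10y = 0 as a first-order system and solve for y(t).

y(t) = C_1e^(-2t) + C_2e^(-5t)

Let x_1 = y, x_2 = y'. Then x_1' = x_2 and x_2' = -10x_1 - 7x_2.
A = [[0,1],[-10,-7]]; det(A-λI) = λ^2 + 7λ + 10.
Eigenvalues λ = -2, -5 with eigenvectors (1,-2), (1,-5).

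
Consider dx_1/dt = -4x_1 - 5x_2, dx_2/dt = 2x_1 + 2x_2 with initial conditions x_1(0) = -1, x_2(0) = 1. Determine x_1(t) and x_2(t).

Coefficient matrix A = [[-4, -5], [2, 2]].
Characteristic polynomial det(A - λI) = λ^2 + 2λ + 2 = 0.
Eigenvalues λ = -1 ± i (complex conjugate pair).
For λ=-1+i: an eigenvector is (-2,1) - i(1,-1) = (-2 - i, 1 + i).
A real fundamental pair from Re and Im of e^((-1+i)t)v: X_1 = e^(-t)(cos(t)·(-2,1) + sin(t)·(1,-1)), X_2 = e^(-t)(sin(t)·(-2,1) - cos(t)·(1,-1)).
General solution: K_1X_1 + K_2X_2.
Applying x_1(0)=-1, x_2(0)=1 gives K_1=0, K_2=1.

x_1(t) = -2e^(-t)sin(t) - e^(-t)cos(t), x_2(t) = e^(-t)sin(t) + e^(-t)cos(t)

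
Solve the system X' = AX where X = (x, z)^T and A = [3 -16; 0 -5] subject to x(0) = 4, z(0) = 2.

x(t) = 4e^(-5t), z(t) = 2e^(-5t)

Coefficient matrix A = [[3, -16], [0, -5]].
Characteristic polynomial det(A - λI) = λ^2 + 2λ - 15 = 0.
Eigenvalues λ = -5, 3.
For λ=-5: (A-λI) row 1 is [8, -16], so an eigenvector is (2, 1).
For λ=3: (A-λI) row 1 is [0, -16], so an eigenvector is (-1, 0).
General solution: c_1e^(-5t)(2,1) + c_2e^(3t)(-1,0).
Applying x(0)=4, z(0)=2 gives c_1=2, c_2=0.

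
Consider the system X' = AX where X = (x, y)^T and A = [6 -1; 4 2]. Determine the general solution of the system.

x(t) = C_1e^(4t) + C_2te^(4t), y(t) = 2C_1e^(4t) + 2C_2te^(4t) - C_2e^(4t)

Coefficient matrix A = [[6, -1], [4, 2]].
Characteristic polynomial det(A - λI) = λ^2 - 8λ + 16 = 0.
Single eigenvalue λ = 4 with algebraic multiplicity 2.
Eigenvector v = (1,2); generalized eigenvector w with (A-λI)w=v is (0,-1).
General solution: e^(4t)[C_1·v + C_2·(t·v + w)].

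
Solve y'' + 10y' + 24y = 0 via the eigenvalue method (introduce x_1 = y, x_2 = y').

Let x_1 = y, x_2 = y'. Then x_1' = x_2 and x_2' = -24x_1 - 10x_2.
A = [[0,1],[-24,-10]]; det(A-λI) = λ^2 + 10λ + 24.
Eigenvalues λ = -4, -6 with eigenvectors (1,-4), (1,-6).

y(t) = C_1e^(-4t) + C_2e^(-6t)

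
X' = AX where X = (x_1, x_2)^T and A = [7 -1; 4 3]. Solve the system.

x_1(t) = -C_1e^(5t) - C_2te^(5t) - 2C_2e^(5t), x_2(t) = -2C_1e^(5t) - 2C_2te^(5t) - 3C_2e^(5t)

Coefficient matrix A = [[7, -1], [4, 3]].
Characteristic polynomial det(A - λI) = λ^2 - 10λ + 25 = 0.
Single eigenvalue λ = 5 with algebraic multiplicity 2.
Eigenvector v = (-1,-2); generalized eigenvector w with (A-λI)w=v is (-2,-3).
General solution: e^(5t)[C_1·v + C_2·(t·v + w)].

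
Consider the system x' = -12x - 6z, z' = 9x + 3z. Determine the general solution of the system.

x(t) = K_1e^(-6t) - 2K_2e^(-3t), z(t) = -K_1e^(-6t) + 3K_2e^(-3t)

Coefficient matrix A = [[-12, -6], [9, 3]].
Characteristic polynomial det(A - λI) = λ^2 + 9λ + 18 = 0.
Eigenvalues λ = -6, -3.
For λ=-6: (A-λI) row 1 is [-6, -6], so an eigenvector is (1, -1).
For λ=-3: (A-λI) row 1 is [-9, -6], so an eigenvector is (-2, 3).
General solution: K_1e^(-6t)(1,-1) + K_2e^(-3t)(-2,3).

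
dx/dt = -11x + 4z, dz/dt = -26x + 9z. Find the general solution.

x(t) = K_1e^(-t)sin(2t) + K_1e^(-t)cos(2t) + K_2e^(-t)sin(2t) - K_2e^(-t)cos(2t), z(t) = 2K_1e^(-t)sin(2t) + 3K_1e^(-t)cos(2t) + 3K_2e^(-t)sin(2t) - 2K_2e^(-t)cos(2t)

Coefficient matrix A = [[-11, 4], [-26, 9]].
Characteristic polynomial det(A - λI) = λ^2 + 2λ + 5 = 0.
Eigenvalues λ = -1 ± 2i (complex conjugate pair).
For λ=-1+2i: an eigenvector is (1,3) - i(1,2) = (1 - i, 3 - 2i).
A real fundamental pair from Re and Im of e^((-1+2i)t)v: X_1 = e^(-t)(cos(2t)·(1,3) + sin(2t)·(1,2)), X_2 = e^(-t)(sin(2t)·(1,3) - cos(2t)·(1,2)).
General solution: K_1X_1 + K_2X_2.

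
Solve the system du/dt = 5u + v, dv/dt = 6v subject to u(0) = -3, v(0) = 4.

Coefficient matrix A = [[5, 1], [0, 6]].
Characteristic polynomial det(A - λI) = λ^2 - 11λ + 30 = 0.
Eigenvalues λ = 5, 6.
For λ=5: (A-λI) row 1 is [0, 1], so an eigenvector is (1, 0).
For λ=6: (A-λI) row 1 is [-1, 1], so an eigenvector is (-1, -1).
General solution: C_1e^(5t)(1,0) + C_2e^(6t)(-1,-1).
Applying u(0)=-3, v(0)=4 gives C_1=-7, C_2=-4.

u(t) = 4e^(6t) - 7e^(5t), v(t) = 4e^(6t)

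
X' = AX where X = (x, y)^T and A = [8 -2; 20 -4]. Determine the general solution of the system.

x(t) = K_1e^(2t)sin(2t) - K_2e^(2t)cos(2t), y(t) = 3K_1e^(2t)sin(2t) - K_1e^(2t)cos(2t) - K_2e^(2t)sin(2t) - 3K_2e^(2t)cos(2t)

Coefficient matrix A = [[8, -2], [20, -4]].
Characteristic polynomial det(A - λI) = λ^2 - 4λ + 8 = 0.
Eigenvalues λ = 2 ± 2i (complex conjugate pair).
For λ=2+2i: an eigenvector is (0,-1) - i(1,3) = (0 - i, -1 - 3i).
A real fundamental pair from Re and Im of e^((2+2i)t)v: X_1 = e^(2t)(cos(2t)·(0,-1) + sin(2t)·(1,3)), X_2 = e^(2t)(sin(2t)·(0,-1) - cos(2t)·(1,3)).
General solution: K_1X_1 + K_2X_2.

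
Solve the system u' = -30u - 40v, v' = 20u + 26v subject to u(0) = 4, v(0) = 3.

u(t) = -58e^(-2t)sin(4t) + 4e^(-2t)cos(4t), v(t) = 41e^(-2t)sin(4t) + 3e^(-2t)cos(4t)

Coefficient matrix A = [[-30, -40], [20, 26]].
Characteristic polynomial det(A - λI) = λ^2 + 4λ + 20 = 0.
Eigenvalues λ = -2 ± 4i (complex conjugate pair).
For λ=-2+4i: an eigenvector is (1,-1) - i(3,-2) = (1 - 3i, -1 + 2i).
A real fundamental pair from Re and Im of e^((-2+4i)t)v: X_1 = e^(-2t)(cos(4t)·(1,-1) + sin(4t)·(3,-2)), X_2 = e^(-2t)(sin(4t)·(1,-1) - cos(4t)·(3,-2)).
General solution: K_1X_1 + K_2X_2.
Applying u(0)=4, v(0)=3 gives K_1=-17, K_2=-7.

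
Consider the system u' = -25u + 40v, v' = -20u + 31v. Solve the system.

u(t) = C_1e^(3t)sin(4t) - 3C_1e^(3t)cos(4t) - 3C_2e^(3t)sin(4t) - C_2e^(3t)cos(4t), v(t) = C_1e^(3t)sin(4t) - 2C_1e^(3t)cos(4t) - 2C_2e^(3t)sin(4t) - C_2e^(3t)cos(4t)

Coefficient matrix A = [[-25, 40], [-20, 31]].
Characteristic polynomial det(A - λI) = λ^2 - 6λ + 25 = 0.
Eigenvalues λ = 3 ± 4i (complex conjugate pair).
For λ=3+4i: an eigenvector is (-3,-2) - i(1,1) = (-3 - i, -2 - i).
A real fundamental pair from Re and Im of e^((3+4i)t)v: X_1 = e^(3t)(cos(4t)·(-3,-2) + sin(4t)·(1,1)), X_2 = e^(3t)(sin(4t)·(-3,-2) - cos(4t)·(1,1)).
General solution: C_1X_1 + C_2X_2.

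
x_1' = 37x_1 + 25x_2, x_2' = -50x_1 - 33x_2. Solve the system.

Coefficient matrix A = [[37, 25], [-50, -33]].
Characteristic polynomial det(A - λI) = λ^2 - 4λ + 29 = 0.
Eigenvalues λ = 2 ± 5i (complex conjugate pair).
For λ=2+5i: an eigenvector is (-2,3) - i(1,-1) = (-2 - i, 3 + i).
A real fundamental pair from Re and Im of e^((2+5i)t)v: X_1 = e^(2t)(cos(5t)·(-2,3) + sin(5t)·(1,-1)), X_2 = e^(2t)(sin(5t)·(-2,3) - cos(5t)·(1,-1)).
General solution: c_1X_1 + c_2X_2.

x_1(t) = c_1e^(2t)sin(5t) - 2c_1e^(2t)cos(5t) - 2c_2e^(2t)sin(5t) - c_2e^(2t)cos(5t), x_2(t) = -c_1e^(2t)sin(5t) + 3c_1e^(2t)cos(5t) + 3c_2e^(2t)sin(5t) + c_2e^(2t)cos(5t)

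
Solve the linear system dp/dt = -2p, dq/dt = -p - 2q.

p(t) = -c_2e^(-2t), q(t) = c_1e^(-2t) + c_2te^(-2t) + 2c_2e^(-2t)

Coefficient matrix A = [[-2, 0], [-1, -2]].
Characteristic polynomial det(A - λI) = λ^2 + 4λ + 4 = 0.
Single eigenvalue λ = -2 with algebraic multiplicity 2.
Eigenvector v = (0,1); generalized eigenvector w with (A-λI)w=v is (-1,2).
General solution: e^(-2t)[c_1·v + c_2·(t·v + w)].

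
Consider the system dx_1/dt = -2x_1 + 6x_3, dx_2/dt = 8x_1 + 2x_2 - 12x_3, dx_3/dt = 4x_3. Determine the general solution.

Coefficient matrix A = [[-2, 0, 6], [8, 2, -12], [0, 0, 4]].
det(A - λI) = 0 gives eigenvalues λ = -2, 2, 4.
For λ=-2: eigenvector (1,-2,0).
For λ=2: eigenvector (0,1,0).
For λ=4: eigenvector (1,-2,1).
General solution: C_1e^(-2t)(1,-2,0) + C_2e^(2t)(0,1,0) + C_3e^(4t)(1,-2,1).

x_1(t) = C_1e^(-2t) + C_3e^(4t), x_2(t) = -2C_1e^(-2t) + C_2e^(2t) - 2C_3e^(4t), x_3(t) = C_3e^(4t)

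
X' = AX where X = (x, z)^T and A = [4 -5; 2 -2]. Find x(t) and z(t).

x(t) = -K_1e^(t)sin(t) - 2K_1e^(t)cos(t) - 2K_2e^(t)sin(t) + K_2e^(t)cos(t), z(t) = -K_1e^(t)sin(t) - K_1e^(t)cos(t) - K_2e^(t)sin(t) + K_2e^(t)cos(t)

Coefficient matrix A = [[4, -5], [2, -2]].
Characteristic polynomial det(A - λI) = λ^2 - 2λ + 2 = 0.
Eigenvalues λ = 1 ± i (complex conjugate pair).
For λ=1+i: an eigenvector is (-2,-1) - i(-1,-1) = (-2 + i, -1 + i).
A real fundamental pair from Re and Im of e^((1+i)t)v: X_1 = e^(t)(cos(t)·(-2,-1) + sin(t)·(-1,-1)), X_2 = e^(t)(sin(t)·(-2,-1) - cos(t)·(-1,-1)).
General solution: K_1X_1 + K_2X_2.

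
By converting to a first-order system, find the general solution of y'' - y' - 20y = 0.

Let x_1 = y, x_2 = y'. Then x_1' = x_2 and x_2' = 20x_1 + x_2.
A = [[0,1],[20,1]]; det(A-λI) = λ^2 - λ - 20.
Eigenvalues λ = -4, 5 with eigenvectors (1,-4), (1,5).

y(t) = c_1e^(-4t) + c_2e^(5t)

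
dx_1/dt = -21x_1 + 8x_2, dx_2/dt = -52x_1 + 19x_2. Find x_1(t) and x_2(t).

x_1(t) = K_1e^(-t)sin(4t) - K_1e^(-t)cos(4t) - K_2e^(-t)sin(4t) - K_2e^(-t)cos(4t), x_2(t) = 3K_1e^(-t)sin(4t) - 2K_1e^(-t)cos(4t) - 2K_2e^(-t)sin(4t) - 3K_2e^(-t)cos(4t)

Coefficient matrix A = [[-21, 8], [-52, 19]].
Characteristic polynomial det(A - λI) = λ^2 + 2λ + 17 = 0.
Eigenvalues λ = -1 ± 4i (complex conjugate pair).
For λ=-1+4i: an eigenvector is (-1,-2) - i(1,3) = (-1 - i, -2 - 3i).
A real fundamental pair from Re and Im of e^((-1+4i)t)v: X_1 = e^(-t)(cos(4t)·(-1,-2) + sin(4t)·(1,3)), X_2 = e^(-t)(sin(4t)·(-1,-2) - cos(4t)·(1,3)).
General solution: K_1X_1 + K_2X_2.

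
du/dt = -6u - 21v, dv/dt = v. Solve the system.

Coefficient matrix A = [[-6, -21], [0, 1]].
Characteristic polynomial det(A - λI) = λ^2 + 5λ - 6 = 0.
Eigenvalues λ = -6, 1.
For λ=-6: (A-λI) row 1 is [0, -21], so an eigenvector is (-1, 0).
For λ=1: (A-λI) row 1 is [-7, -21], so an eigenvector is (3, -1).
General solution: C_1e^(-6t)(-1,0) + C_2e^(t)(3,-1).

u(t) = -C_1e^(-6t) + 3C_2e^(t), v(t) = -C_2e^(t)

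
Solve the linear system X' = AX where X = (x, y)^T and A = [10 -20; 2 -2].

Coefficient matrix A = [[10, -20], [2, -2]].
Characteristic polynomial det(A - λI) = λ^2 - 8λ + 20 = 0.
Eigenvalues λ = 4 ± 2i (complex conjugate pair).
For λ=4+2i: an eigenvector is (-1,0) - i(-3,-1) = (-1 + 3i, 0 + i).
A real fundamental pair from Re and Im of e^((4+2i)t)v: X_1 = e^(4t)(cos(2t)·(-1,0) + sin(2t)·(-3,-1)), X_2 = e^(4t)(sin(2t)·(-1,0) - cos(2t)·(-3,-1)).
General solution: c_1X_1 + c_2X_2.

x(t) = -3c_1e^(4t)sin(2t) - c_1e^(4t)cos(2t) - c_2e^(4t)sin(2t) + 3c_2e^(4t)cos(2t), y(t) = -c_1e^(4t)sin(2t) + c_2e^(4t)cos(2t)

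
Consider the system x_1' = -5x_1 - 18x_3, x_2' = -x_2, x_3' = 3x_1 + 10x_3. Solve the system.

Coefficient matrix A = [[-5, 0, -18], [0, -1, 0], [3, 0, 10]].
det(A - λI) = 0 gives eigenvalues λ = 4, -1, 1.
For λ=4: eigenvector (-2,0,1).
For λ=-1: eigenvector (0,1,0).
For λ=1: eigenvector (-3,0,1).
General solution: c_1e^(4t)(-2,0,1) + c_2e^(-t)(0,1,0) + c_3e^(t)(-3,0,1).

x_1(t) = -2c_1e^(4t) - 3c_3e^(t), x_2(t) = c_2e^(-t), x_3(t) = c_1e^(4t) + c_3e^(t)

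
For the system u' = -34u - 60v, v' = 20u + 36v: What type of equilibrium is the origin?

saddle

A = [[-34,-60],[20,36]]; det(A-λI) = λ^2 - 2λ - 24.
λ = 6, -4: opposite signs.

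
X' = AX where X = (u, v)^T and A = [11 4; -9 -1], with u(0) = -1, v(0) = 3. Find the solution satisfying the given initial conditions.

Coefficient matrix A = [[11, 4], [-9, -1]].
Characteristic polynomial det(A - λI) = λ^2 - 10λ + 25 = 0.
Single eigenvalue λ = 5 with algebraic multiplicity 2.
Eigenvector v = (2,-3); generalized eigenvector w with (A-λI)w=v is (1,-1).
General solution: e^(5t)[C_1·v + C_2·(t·v + w)].
Applying u(0)=-1, v(0)=3 gives C_1=-2, C_2=3.

u(t) = 6te^(5t) - e^(5t), v(t) = -9te^(5t) + 3e^(5t)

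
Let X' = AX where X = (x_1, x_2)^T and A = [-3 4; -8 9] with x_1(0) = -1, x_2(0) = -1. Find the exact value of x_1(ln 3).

A = [[-3,4],[-8,9]]; eigenvalues λ = 1, 5.
Eigenvectors: (-1,-1) for λ=1, (1,2) for λ=5.
From the initial condition, c_1 = 1, c_2 = 0.
x_1(ln 3) = (1)(3^1)(-1) + (0)(3^5)(1) = -3.

-3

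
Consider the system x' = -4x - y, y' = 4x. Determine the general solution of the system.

Coefficient matrix A = [[-4, -1], [4, 0]].
Characteristic polynomial det(A - λI) = λ^2 + 4λ + 4 = 0.
Single eigenvalue λ = -2 with algebraic multiplicity 2.
Eigenvector v = (-1,2); generalized eigenvector w with (A-λI)w=v is (-1,3).
General solution: e^(-2t)[C_1·v + C_2·(t·v + w)].

x(t) = -C_1e^(-2t) - C_2te^(-2t) - C_2e^(-2t), y(t) = 2C_1e^(-2t) + 2C_2te^(-2t) + 3C_2e^(-2t)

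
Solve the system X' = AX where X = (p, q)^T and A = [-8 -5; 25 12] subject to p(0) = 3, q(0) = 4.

p(t) = -10e^(2t)sin(5t) + 3e^(2t)cos(5t), q(t) = 23e^(2t)sin(5t) + 4e^(2t)cos(5t)

Coefficient matrix A = [[-8, -5], [25, 12]].
Characteristic polynomial det(A - λI) = λ^2 - 4λ + 29 = 0.
Eigenvalues λ = 2 ± 5i (complex conjugate pair).
For λ=2+5i: an eigenvector is (0,1) - i(-1,2) = (0 + i, 1 - 2i).
A real fundamental pair from Re and Im of e^((2+5i)t)v: X_1 = e^(2t)(cos(5t)·(0,1) + sin(5t)·(-1,2)), X_2 = e^(2t)(sin(5t)·(0,1) - cos(5t)·(-1,2)).
General solution: c_1X_1 + c_2X_2.
Applying p(0)=3, q(0)=4 gives c_1=10, c_2=3.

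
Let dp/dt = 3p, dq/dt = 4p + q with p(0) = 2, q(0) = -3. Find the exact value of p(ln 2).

A = [[3,0],[4,1]]; eigenvalues λ = 1, 3.
Eigenvectors: (0,1) for λ=1, (1,2) for λ=3.
From the initial condition, c_1 = -7, c_2 = 2.
p(ln 2) = (-7)(2^1)(0) + (2)(2^3)(1) = 16.

16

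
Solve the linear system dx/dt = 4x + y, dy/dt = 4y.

Coefficient matrix A = [[4, 1], [0, 4]].
Characteristic polynomial det(A - λI) = λ^2 - 8λ + 16 = 0.
Single eigenvalue λ = 4 with algebraic multiplicity 2.
Eigenvector v = (1,0); generalized eigenvector w with (A-λI)w=v is (2,1).
General solution: e^(4t)[C_1·v + C_2·(t·v + w)].

x(t) = C_1e^(4t) + C_2te^(4t) + 2C_2e^(4t), y(t) = C_2e^(4t)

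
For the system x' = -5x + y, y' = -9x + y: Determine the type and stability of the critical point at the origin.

stable improper node

A = [[-5,1],[-9,1]]; det(A-λI) = λ^2 + 4λ + 4.
repeated λ = -2 with a single eigenvector.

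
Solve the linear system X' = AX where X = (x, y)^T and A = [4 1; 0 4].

x(t) = -C_1e^(4t) - C_2te^(4t) + 2C_2e^(4t), y(t) = -C_2e^(4t)

Coefficient matrix A = [[4, 1], [0, 4]].
Characteristic polynomial det(A - λI) = λ^2 - 8λ + 16 = 0.
Single eigenvalue λ = 4 with algebraic multiplicity 2.
Eigenvector v = (-1,0); generalized eigenvector w with (A-λI)w=v is (2,-1).
General solution: e^(4t)[C_1·v + C_2·(t·v + w)].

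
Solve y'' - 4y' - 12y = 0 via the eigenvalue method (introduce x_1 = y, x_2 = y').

y(t) = K_1e^(6t) + K_2e^(-2t)

Let x_1 = y, x_2 = y'. Then x_1' = x_2 and x_2' = 12x_1 + 4x_2.
A = [[0,1],[12,4]]; det(A-λI) = λ^2 - 4λ - 12.
Eigenvalues λ = 6, -2 with eigenvectors (1,6), (1,-2).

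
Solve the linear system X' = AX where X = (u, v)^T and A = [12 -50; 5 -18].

Coefficient matrix A = [[12, -50], [5, -18]].
Characteristic polynomial det(A - λI) = λ^2 + 6λ + 34 = 0.
Eigenvalues λ = -3 ± 5i (complex conjugate pair).
For λ=-3+5i: an eigenvector is (-3,-1) - i(1,0) = (-3 - i, -1).
A real fundamental pair from Re and Im of e^((-3+5i)t)v: X_1 = e^(-3t)(cos(5t)·(-3,-1) + sin(5t)·(1,0)), X_2 = e^(-3t)(sin(5t)·(-3,-1) - cos(5t)·(1,0)).
General solution: c_1X_1 + c_2X_2.

u(t) = c_1e^(-3t)sin(5t) - 3c_1e^(-3t)cos(5t) - 3c_2e^(-3t)sin(5t) - c_2e^(-3t)cos(5t), v(t) = -c_1e^(-3t)cos(5t) - c_2e^(-3t)sin(5t)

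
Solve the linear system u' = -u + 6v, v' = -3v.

Coefficient matrix A = [[-1, 6], [0, -3]].
Characteristic polynomial det(A - λI) = λ^2 + 4λ + 3 = 0.
Eigenvalues λ = -1, -3.
For λ=-1: (A-λI) row 1 is [0, 6], so an eigenvector is (-1, 0).
For λ=-3: (A-λI) row 1 is [2, 6], so an eigenvector is (-3, 1).
General solution: K_1e^(-t)(-1,0) + K_2e^(-3t)(-3,1).

u(t) = -K_1e^(-t) - 3K_2e^(-3t), v(t) = K_2e^(-3t)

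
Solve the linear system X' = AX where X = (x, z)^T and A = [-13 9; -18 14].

x(t) = -C_1e^(5t) - C_2e^(-4t), z(t) = -2C_1e^(5t) - C_2e^(-4t)

Coefficient matrix A = [[-13, 9], [-18, 14]].
Characteristic polynomial det(A - λI) = λ^2 - λ - 20 = 0.
Eigenvalues λ = 5, -4.
For λ=5: (A-λI) row 1 is [-18, 9], so an eigenvector is (-1, -2).
For λ=-4: (A-λI) row 1 is [-9, 9], so an eigenvector is (-1, -1).
General solution: C_1e^(5t)(-1,-2) + C_2e^(-4t)(-1,-1).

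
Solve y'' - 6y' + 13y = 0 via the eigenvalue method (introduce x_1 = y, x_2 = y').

y(t) = K_1e^(3t)cos(2t) + K_2e^(3t)sin(2t)

Let x_1 = y, x_2 = y'. Then x_1' = x_2 and x_2' = -13x_1 + 6x_2.
A = [[0,1],[-13,6]]; det(A-λI) = λ^2 - 6λ + 13.
Eigenvalues λ = 3 ± 2i.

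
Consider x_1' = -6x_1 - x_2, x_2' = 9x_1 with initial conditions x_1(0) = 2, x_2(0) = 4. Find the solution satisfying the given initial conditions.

Coefficient matrix A = [[-6, -1], [9, 0]].
Characteristic polynomial det(A - λI) = λ^2 + 6λ + 9 = 0.
Single eigenvalue λ = -3 with algebraic multiplicity 2.
Eigenvector v = (1,-3); generalized eigenvector w with (A-λI)w=v is (0,-1).
General solution: e^(-3t)[c_1·v + c_2·(t·v + w)].
Applying x_1(0)=2, x_2(0)=4 gives c_1=2, c_2=-10.

x_1(t) = -10te^(-3t) + 2e^(-3t), x_2(t) = 30te^(-3t) + 4e^(-3t)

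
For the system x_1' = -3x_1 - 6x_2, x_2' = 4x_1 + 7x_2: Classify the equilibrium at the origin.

A = [[-3,-6],[4,7]]; det(A-λI) = λ^2 - 4λ + 3.
λ = 3, 1: both positive.

unstable node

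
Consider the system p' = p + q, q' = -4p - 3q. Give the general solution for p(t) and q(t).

p(t) = C_1e^(-t) + C_2te^(-t) + 2C_2e^(-t), q(t) = -2C_1e^(-t) - 2C_2te^(-t) - 3C_2e^(-t)

Coefficient matrix A = [[1, 1], [-4, -3]].
Characteristic polynomial det(A - λI) = λ^2 + 2λ + 1 = 0.
Single eigenvalue λ = -1 with algebraic multiplicity 2.
Eigenvector v = (1,-2); generalized eigenvector w with (A-λI)w=v is (2,-3).
General solution: e^(-t)[C_1·v + C_2·(t·v + w)].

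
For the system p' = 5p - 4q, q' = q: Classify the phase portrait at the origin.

unstable node

A = [[5,-4],[0,1]]; det(A-λI) = λ^2 - 6λ + 5.
λ = 5, 1: both positive.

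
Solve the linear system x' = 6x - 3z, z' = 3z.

x(t) = C_1e^(6t) - C_2e^(3t), z(t) = -C_2e^(3t)

Coefficient matrix A = [[6, -3], [0, 3]].
Characteristic polynomial det(A - λI) = λ^2 - 9λ + 18 = 0.
Eigenvalues λ = 6, 3.
For λ=6: (A-λI) row 1 is [0, -3], so an eigenvector is (1, 0).
For λ=3: (A-λI) row 1 is [3, -3], so an eigenvector is (-1, -1).
General solution: C_1e^(6t)(1,0) + C_2e^(3t)(-1,-1).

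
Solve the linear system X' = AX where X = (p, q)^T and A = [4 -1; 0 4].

Coefficient matrix A = [[4, -1], [0, 4]].
Characteristic polynomial det(A - λI) = λ^2 - 8λ + 16 = 0.
Single eigenvalue λ = 4 with algebraic multiplicity 2.
Eigenvector v = (1,0); generalized eigenvector w with (A-λI)w=v is (3,-1).
General solution: e^(4t)[K_1·v + K_2·(t·v + w)].

p(t) = K_1e^(4t) + K_2te^(4t) + 3K_2e^(4t), q(t) = -K_2e^(4t)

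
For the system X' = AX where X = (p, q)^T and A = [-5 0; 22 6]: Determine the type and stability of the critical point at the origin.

A = [[-5,0],[22,6]]; det(A-λI) = λ^2 - λ - 30.
λ = -5, 6: opposite signs.

saddle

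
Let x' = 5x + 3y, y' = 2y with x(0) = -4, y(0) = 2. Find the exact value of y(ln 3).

A = [[5,3],[0,2]]; eigenvalues λ = 5, 2.
Eigenvectors: (-1,0) for λ=5, (1,-1) for λ=2.
From the initial condition, c_1 = 2, c_2 = -2.
y(ln 3) = (2)(3^5)(0) + (-2)(3^2)(-1) = 18.

18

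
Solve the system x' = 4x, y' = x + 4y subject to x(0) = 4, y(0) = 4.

x(t) = 4e^(4t), y(t) = 4te^(4t) + 4e^(4t)

Coefficient matrix A = [[4, 0], [1, 4]].
Characteristic polynomial det(A - λI) = λ^2 - 8λ + 16 = 0.
Single eigenvalue λ = 4 with algebraic multiplicity 2.
Eigenvector v = (0,1); generalized eigenvector w with (A-λI)w=v is (1,2).
General solution: e^(4t)[c_1·v + c_2·(t·v + w)].
Applying x(0)=4, y(0)=4 gives c_1=-4, c_2=4.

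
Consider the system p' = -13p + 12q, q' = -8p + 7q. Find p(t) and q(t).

p(t) = 3C_1e^(-5t) + C_2e^(-t), q(t) = 2C_1e^(-5t) + C_2e^(-t)

Coefficient matrix A = [[-13, 12], [-8, 7]].
Characteristic polynomial det(A - λI) = λ^2 + 6λ + 5 = 0.
Eigenvalues λ = -5, -1.
For λ=-5: (A-λI) row 1 is [-8, 12], so an eigenvector is (3, 2).
For λ=-1: (A-λI) row 1 is [-12, 12], so an eigenvector is (1, 1).
General solution: C_1e^(-5t)(3,2) + C_2e^(-t)(1,1).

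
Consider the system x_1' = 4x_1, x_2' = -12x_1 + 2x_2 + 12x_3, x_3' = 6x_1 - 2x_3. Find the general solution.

x_1(t) = c_1e^(4t), x_2(t) = c_2e^(2t) - 3c_3e^(-2t), x_3(t) = c_1e^(4t) + c_3e^(-2t)

Coefficient matrix A = [[4, 0, 0], [-12, 2, 12], [6, 0, -2]].
det(A - λI) = 0 gives eigenvalues λ = 4, 2, -2.
For λ=4: eigenvector (1,0,1).
For λ=2: eigenvector (0,1,0).
For λ=-2: eigenvector (0,-3,1).
General solution: c_1e^(4t)(1,0,1) + c_2e^(2t)(0,1,0) + c_3e^(-2t)(0,-3,1).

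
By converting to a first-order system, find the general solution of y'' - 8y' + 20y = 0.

Let x_1 = y, x_2 = y'. Then x_1' = x_2 and x_2' = -20x_1 + 8x_2.
A = [[0,1],[-20,8]]; det(A-λI) = λ^2 - 8λ + 20.
Eigenvalues λ = 4 ± 2i.

y(t) = c_1e^(4t)cos(2t) + c_2e^(4t)sin(2t)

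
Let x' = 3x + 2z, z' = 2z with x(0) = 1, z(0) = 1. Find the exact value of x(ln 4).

160

A = [[3,2],[0,2]]; eigenvalues λ = 2, 3.
Eigenvectors: (-2,1) for λ=2, (1,0) for λ=3.
From the initial condition, c_1 = 1, c_2 = 3.
x(ln 4) = (1)(4^2)(-2) + (3)(4^3)(1) = 160.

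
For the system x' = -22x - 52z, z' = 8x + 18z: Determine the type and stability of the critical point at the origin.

A = [[-22,-52],[8,18]]; det(A-λI) = λ^2 + 4λ + 20.
λ = -2 ± 4i: negative real part.

stable spiral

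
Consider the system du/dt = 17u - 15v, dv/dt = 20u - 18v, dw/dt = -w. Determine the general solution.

Coefficient matrix A = [[17, -15, 0], [20, -18, 0], [0, 0, -1]].
det(A - λI) = 0 gives eigenvalues λ = -1, 2, -3.
For λ=-1: eigenvector (0,0,1).
For λ=2: eigenvector (-1,-1,0).
For λ=-3: eigenvector (3,4,0).
General solution: C_1e^(-t)(0,0,1) + C_2e^(2t)(-1,-1,0) + C_3e^(-3t)(3,4,0).

u(t) = -C_2e^(2t) + 3C_3e^(-3t), v(t) = -C_2e^(2t) + 4C_3e^(-3t), w(t) = C_1e^(-t)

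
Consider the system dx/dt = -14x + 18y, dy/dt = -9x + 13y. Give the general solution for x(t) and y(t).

Coefficient matrix A = [[-14, 18], [-9, 13]].
Characteristic polynomial det(A - λI) = λ^2 + λ - 20 = 0.
Eigenvalues λ = -5, 4.
For λ=-5: (A-λI) row 1 is [-9, 18], so an eigenvector is (2, 1).
For λ=4: (A-λI) row 1 is [-18, 18], so an eigenvector is (1, 1).
General solution: c_1e^(-5t)(2,1) + c_2e^(4t)(1,1).

x(t) = 2c_1e^(-5t) + c_2e^(4t), y(t) = c_1e^(-5t) + c_2e^(4t)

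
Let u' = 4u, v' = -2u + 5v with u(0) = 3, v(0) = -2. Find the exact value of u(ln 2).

A = [[4,0],[-2,5]]; eigenvalues λ = 5, 4.
Eigenvectors: (0,1) for λ=5, (-1,-2) for λ=4.
From the initial condition, c_1 = -8, c_2 = -3.
u(ln 2) = (-8)(2^5)(0) + (-3)(2^4)(-1) = 48.

48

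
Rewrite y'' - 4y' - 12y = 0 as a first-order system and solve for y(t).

y(t) = c_1e^(-2t) + c_2e^(6t)

Let x_1 = y, x_2 = y'. Then x_1' = x_2 and x_2' = 12x_1 + 4x_2.
A = [[0,1],[12,4]]; det(A-λI) = λ^2 - 4λ - 12.
Eigenvalues λ = -2, 6 with eigenvectors (1,-2), (1,6).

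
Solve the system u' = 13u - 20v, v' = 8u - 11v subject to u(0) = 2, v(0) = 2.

u(t) = -4e^(t)sin(4t) + 2e^(t)cos(4t), v(t) = -2e^(t)sin(4t) + 2e^(t)cos(4t)

Coefficient matrix A = [[13, -20], [8, -11]].
Characteristic polynomial det(A - λI) = λ^2 - 2λ + 17 = 0.
Eigenvalues λ = 1 ± 4i (complex conjugate pair).
For λ=1+4i: an eigenvector is (1,1) - i(-2,-1) = (1 + 2i, 1 + i).
A real fundamental pair from Re and Im of e^((1+4i)t)v: X_1 = e^(t)(cos(4t)·(1,1) + sin(4t)·(-2,-1)), X_2 = e^(t)(sin(4t)·(1,1) - cos(4t)·(-2,-1)).
General solution: C_1X_1 + C_2X_2.
Applying u(0)=2, v(0)=2 gives C_1=2, C_2=0.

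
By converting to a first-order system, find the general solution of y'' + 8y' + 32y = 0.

Let x_1 = y, x_2 = y'. Then x_1' = x_2 and x_2' = -32x_1 - 8x_2.
A = [[0,1],[-32,-8]]; det(A-λI) = λ^2 + 8λ + 32.
Eigenvalues λ = -4 ± 4i.

y(t) = K_1e^(-4t)cos(4t) + K_2e^(-4t)sin(4t)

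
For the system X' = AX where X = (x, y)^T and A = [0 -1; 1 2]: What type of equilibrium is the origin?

unstable improper node

A = [[0,-1],[1,2]]; det(A-λI) = λ^2 - 2λ + 1.
repeated λ = 1 with a single eigenvector.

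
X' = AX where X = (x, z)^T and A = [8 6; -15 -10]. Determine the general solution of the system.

x(t) = -K_1e^(-t)sin(3t) - K_1e^(-t)cos(3t) - K_2e^(-t)sin(3t) + K_2e^(-t)cos(3t), z(t) = 2K_1e^(-t)sin(3t) + K_1e^(-t)cos(3t) + K_2e^(-t)sin(3t) - 2K_2e^(-t)cos(3t)

Coefficient matrix A = [[8, 6], [-15, -10]].
Characteristic polynomial det(A - λI) = λ^2 + 2λ + 10 = 0.
Eigenvalues λ = -1 ± 3i (complex conjugate pair).
For λ=-1+3i: an eigenvector is (-1,1) - i(-1,2) = (-1 + i, 1 - 2i).
A real fundamental pair from Re and Im of e^((-1+3i)t)v: X_1 = e^(-t)(cos(3t)·(-1,1) + sin(3t)·(-1,2)), X_2 = e^(-t)(sin(3t)·(-1,1) - cos(3t)·(-1,2)).
General solution: K_1X_1 + K_2X_2.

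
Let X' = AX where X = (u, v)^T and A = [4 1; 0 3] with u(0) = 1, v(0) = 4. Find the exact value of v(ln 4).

256

A = [[4,1],[0,3]]; eigenvalues λ = 3, 4.
Eigenvectors: (1,-1) for λ=3, (-1,0) for λ=4.
From the initial condition, c_1 = -4, c_2 = -5.
v(ln 4) = (-4)(4^3)(-1) + (-5)(4^4)(0) = 256.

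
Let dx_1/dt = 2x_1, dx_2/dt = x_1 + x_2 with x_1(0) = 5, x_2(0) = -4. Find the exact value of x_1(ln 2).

20

A = [[2,0],[1,1]]; eigenvalues λ = 2, 1.
Eigenvectors: (-1,-1) for λ=2, (0,1) for λ=1.
From the initial condition, c_1 = -5, c_2 = -9.
x_1(ln 2) = (-5)(2^2)(-1) + (-9)(2^1)(0) = 20.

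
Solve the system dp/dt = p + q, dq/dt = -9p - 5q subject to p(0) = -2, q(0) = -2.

Coefficient matrix A = [[1, 1], [-9, -5]].
Characteristic polynomial det(A - λI) = λ^2 + 4λ + 4 = 0.
Single eigenvalue λ = -2 with algebraic multiplicity 2.
Eigenvector v = (-1,3); generalized eigenvector w with (A-λI)w=v is (0,-1).
General solution: e^(-2t)[K_1·v + K_2·(t·v + w)].
Applying p(0)=-2, q(0)=-2 gives K_1=2, K_2=8.

p(t) = -8te^(-2t) - 2e^(-2t), q(t) = 24te^(-2t) - 2e^(-2t)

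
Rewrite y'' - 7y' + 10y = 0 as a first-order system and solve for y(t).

Let x_1 = y, x_2 = y'. Then x_1' = x_2 and x_2' = -10x_1 + 7x_2.
A = [[0,1],[-10,7]]; det(A-λI) = λ^2 - 7λ + 10.
Eigenvalues λ = 5, 2 with eigenvectors (1,5), (1,2).

y(t) = c_1e^(5t) + c_2e^(2t)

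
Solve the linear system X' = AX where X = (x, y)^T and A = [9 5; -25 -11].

x(t) = -C_1e^(-t)sin(5t) + C_2e^(-t)cos(5t), y(t) = 2C_1e^(-t)sin(5t) - C_1e^(-t)cos(5t) - C_2e^(-t)sin(5t) - 2C_2e^(-t)cos(5t)

Coefficient matrix A = [[9, 5], [-25, -11]].
Characteristic polynomial det(A - λI) = λ^2 + 2λ + 26 = 0.
Eigenvalues λ = -1 ± 5i (complex conjugate pair).
For λ=-1+5i: an eigenvector is (0,-1) - i(-1,2) = (0 + i, -1 - 2i).
A real fundamental pair from Re and Im of e^((-1+5i)t)v: X_1 = e^(-t)(cos(5t)·(0,-1) + sin(5t)·(-1,2)), X_2 = e^(-t)(sin(5t)·(0,-1) - cos(5t)·(-1,2)).
General solution: C_1X_1 + C_2X_2.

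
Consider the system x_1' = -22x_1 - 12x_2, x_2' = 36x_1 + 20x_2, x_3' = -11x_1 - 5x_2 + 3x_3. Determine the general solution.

x_1(t) = -2c_2e^(-4t) - c_3e^(2t), x_2(t) = 3c_2e^(-4t) + 2c_3e^(2t), x_3(t) = c_1e^(3t) - c_2e^(-4t) - c_3e^(2t)

Coefficient matrix A = [[-22, -12, 0], [36, 20, 0], [-11, -5, 3]].
det(A - λI) = 0 gives eigenvalues λ = 3, -4, 2.
For λ=3: eigenvector (0,0,1).
For λ=-4: eigenvector (-2,3,-1).
For λ=2: eigenvector (-1,2,-1).
General solution: c_1e^(3t)(0,0,1) + c_2e^(-4t)(-2,3,-1) + c_3e^(2t)(-1,2,-1).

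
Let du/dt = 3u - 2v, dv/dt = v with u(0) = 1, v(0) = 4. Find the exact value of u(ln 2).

A = [[3,-2],[0,1]]; eigenvalues λ = 3, 1.
Eigenvectors: (-1,0) for λ=3, (1,1) for λ=1.
From the initial condition, c_1 = 3, c_2 = 4.
u(ln 2) = (3)(2^3)(-1) + (4)(2^1)(1) = -16.

-16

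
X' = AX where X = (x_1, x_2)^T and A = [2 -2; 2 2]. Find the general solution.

Coefficient matrix A = [[2, -2], [2, 2]].
Characteristic polynomial det(A - λI) = λ^2 - 4λ + 8 = 0.
Eigenvalues λ = 2 ± 2i (complex conjugate pair).
For λ=2+2i: an eigenvector is (0,-1) - i(1,0) = (0 - i, -1).
A real fundamental pair from Re and Im of e^((2+2i)t)v: X_1 = e^(2t)(cos(2t)·(0,-1) + sin(2t)·(1,0)), X_2 = e^(2t)(sin(2t)·(0,-1) - cos(2t)·(1,0)).
General solution: C_1X_1 + C_2X_2.

x_1(t) = C_1e^(2t)sin(2t) - C_2e^(2t)cos(2t), x_2(t) = -C_1e^(2t)cos(2t) - C_2e^(2t)sin(2t)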